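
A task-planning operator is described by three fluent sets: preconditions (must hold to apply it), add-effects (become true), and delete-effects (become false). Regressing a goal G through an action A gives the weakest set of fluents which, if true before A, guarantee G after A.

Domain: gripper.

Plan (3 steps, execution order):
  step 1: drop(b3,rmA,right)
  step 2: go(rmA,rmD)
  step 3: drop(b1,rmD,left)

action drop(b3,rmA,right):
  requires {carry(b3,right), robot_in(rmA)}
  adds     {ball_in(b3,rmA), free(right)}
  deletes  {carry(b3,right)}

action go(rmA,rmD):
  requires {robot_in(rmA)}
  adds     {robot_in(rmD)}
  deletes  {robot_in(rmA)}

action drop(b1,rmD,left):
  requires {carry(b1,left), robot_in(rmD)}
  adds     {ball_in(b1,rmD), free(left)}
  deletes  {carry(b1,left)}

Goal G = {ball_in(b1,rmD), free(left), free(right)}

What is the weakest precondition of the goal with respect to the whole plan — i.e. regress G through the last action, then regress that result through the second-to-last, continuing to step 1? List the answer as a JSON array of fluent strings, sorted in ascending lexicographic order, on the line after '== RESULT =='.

Work backward from the goal:
  through step 3 (drop(b1,rmD,left)): drop {ball_in(b1,rmD), free(left)}, keep {free(right)}, require {carry(b1,left), robot_in(rmD)}
    → {carry(b1,left), free(right), robot_in(rmD)}
  through step 2 (go(rmA,rmD)): drop {robot_in(rmD)}, keep {carry(b1,left), free(right)}, require {robot_in(rmA)}
    → {carry(b1,left), free(right), robot_in(rmA)}
  through step 1 (drop(b3,rmA,right)): drop {free(right)}, keep {carry(b1,left), robot_in(rmA)}, require {carry(b3,right), robot_in(rmA)}
    → {carry(b1,left), carry(b3,right), robot_in(rmA)}

== RESULT ==
["carry(b1,left)", "carry(b3,right)", "robot_in(rmA)"]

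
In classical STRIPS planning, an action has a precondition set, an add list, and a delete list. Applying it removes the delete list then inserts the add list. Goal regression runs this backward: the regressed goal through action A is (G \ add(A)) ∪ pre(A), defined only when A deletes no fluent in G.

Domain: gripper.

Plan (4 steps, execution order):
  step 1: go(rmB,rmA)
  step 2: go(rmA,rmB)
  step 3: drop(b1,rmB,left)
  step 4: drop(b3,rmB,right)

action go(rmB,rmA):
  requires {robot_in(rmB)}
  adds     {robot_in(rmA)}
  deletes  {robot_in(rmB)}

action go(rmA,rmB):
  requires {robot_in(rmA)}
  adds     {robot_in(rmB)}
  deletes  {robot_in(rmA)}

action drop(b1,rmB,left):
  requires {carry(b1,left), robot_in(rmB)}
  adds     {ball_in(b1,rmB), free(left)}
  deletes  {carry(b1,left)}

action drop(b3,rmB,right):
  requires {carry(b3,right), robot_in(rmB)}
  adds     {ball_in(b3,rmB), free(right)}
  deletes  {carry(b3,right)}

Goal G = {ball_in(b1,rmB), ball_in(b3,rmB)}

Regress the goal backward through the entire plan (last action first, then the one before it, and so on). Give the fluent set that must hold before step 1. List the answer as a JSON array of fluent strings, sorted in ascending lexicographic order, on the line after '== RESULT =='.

Work backward from the goal:
  through step 4 (drop(b3,rmB,right)): drop {ball_in(b3,rmB)}, keep {ball_in(b1,rmB)}, require {carry(b3,right), robot_in(rmB)}
    → {ball_in(b1,rmB), carry(b3,right), robot_in(rmB)}
  through step 3 (drop(b1,rmB,left)): drop {ball_in(b1,rmB)}, keep {carry(b3,right), robot_in(rmB)}, require {carry(b1,left), robot_in(rmB)}
    → {carry(b1,left), carry(b3,right), robot_in(rmB)}
  through step 2 (go(rmA,rmB)): drop {robot_in(rmB)}, keep {carry(b1,left), carry(b3,right)}, require {robot_in(rmA)}
    → {carry(b1,left), carry(b3,right), robot_in(rmA)}
  through step 1 (go(rmB,rmA)): drop {robot_in(rmA)}, keep {carry(b1,left), carry(b3,right)}, require {robot_in(rmB)}
    → {carry(b1,left), carry(b3,right), robot_in(rmB)}

== RESULT ==
["carry(b1,left)", "carry(b3,right)", "robot_in(rmB)"]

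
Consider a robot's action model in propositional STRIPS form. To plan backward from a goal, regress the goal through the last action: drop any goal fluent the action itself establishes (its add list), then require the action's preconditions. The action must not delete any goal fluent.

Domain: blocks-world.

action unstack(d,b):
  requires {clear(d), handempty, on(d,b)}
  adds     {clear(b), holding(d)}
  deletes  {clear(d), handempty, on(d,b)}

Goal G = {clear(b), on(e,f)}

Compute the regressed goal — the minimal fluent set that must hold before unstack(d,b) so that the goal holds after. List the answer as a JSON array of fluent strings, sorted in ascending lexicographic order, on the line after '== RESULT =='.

Regress:
  G ∩ del = {}  (empty — regression defined)
  G \ add = {clear(b), on(e,f)} \ {clear(b), holding(d)} = {on(e,f)}
  ∪ pre   = {on(e,f)} ∪ {clear(d), handempty, on(d,b)}
          = {clear(d), handempty, on(d,b), on(e,f)}

== RESULT ==
["clear(d)", "handempty", "on(d,b)", "on(e,f)"]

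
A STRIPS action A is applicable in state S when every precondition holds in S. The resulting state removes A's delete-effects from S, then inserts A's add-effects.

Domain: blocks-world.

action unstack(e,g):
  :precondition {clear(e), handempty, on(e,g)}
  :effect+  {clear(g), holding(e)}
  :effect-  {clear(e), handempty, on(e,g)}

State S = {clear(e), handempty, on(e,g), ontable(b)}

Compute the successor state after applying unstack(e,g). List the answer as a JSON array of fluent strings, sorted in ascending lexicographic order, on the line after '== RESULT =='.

Progress:
  pre ⊆ S: {clear(e), handempty, on(e,g)} ⊆ S  — applicable
  S \ del = {ontable(b)}
  ∪ add   = {clear(g), holding(e), ontable(b)}

== RESULT ==
["clear(g)", "holding(e)", "ontable(b)"]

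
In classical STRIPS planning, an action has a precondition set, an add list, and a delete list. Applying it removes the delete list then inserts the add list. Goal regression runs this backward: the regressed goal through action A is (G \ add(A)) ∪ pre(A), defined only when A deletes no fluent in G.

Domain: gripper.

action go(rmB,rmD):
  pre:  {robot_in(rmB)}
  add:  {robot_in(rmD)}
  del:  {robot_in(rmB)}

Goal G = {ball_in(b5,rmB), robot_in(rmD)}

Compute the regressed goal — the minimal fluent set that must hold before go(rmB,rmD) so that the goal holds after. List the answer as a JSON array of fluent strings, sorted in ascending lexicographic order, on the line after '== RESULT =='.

Regress:
  G ∩ del = {}  (empty — regression defined)
  G \ add = {ball_in(b5,rmB), robot_in(rmD)} \ {robot_in(rmD)} = {ball_in(b5,rmB)}
  ∪ pre   = {ball_in(b5,rmB)} ∪ {robot_in(rmB)}
          = {ball_in(b5,rmB), robot_in(rmB)}

== RESULT ==
["ball_in(b5,rmB)", "robot_in(rmB)"]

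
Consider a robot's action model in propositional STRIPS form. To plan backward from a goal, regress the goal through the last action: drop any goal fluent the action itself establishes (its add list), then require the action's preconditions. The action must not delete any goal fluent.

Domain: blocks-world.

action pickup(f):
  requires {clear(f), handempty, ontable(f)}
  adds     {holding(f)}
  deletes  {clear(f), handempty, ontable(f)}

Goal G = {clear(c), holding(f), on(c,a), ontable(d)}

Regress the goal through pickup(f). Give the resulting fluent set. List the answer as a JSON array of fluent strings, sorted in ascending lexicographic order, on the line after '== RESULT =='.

Regress:
  G ∩ del = {}  (empty — regression defined)
  G \ add = {clear(c), holding(f), on(c,a), ontable(d)} \ {holding(f)} = {clear(c), on(c,a), ontable(d)}
  ∪ pre   = {clear(c), on(c,a), ontable(d)} ∪ {clear(f), handempty, ontable(f)}
          = {clear(c), clear(f), handempty, on(c,a), ontable(d), ontable(f)}

== RESULT ==
["clear(c)", "clear(f)", "handempty", "on(c,a)", "ontable(d)", "ontable(f)"]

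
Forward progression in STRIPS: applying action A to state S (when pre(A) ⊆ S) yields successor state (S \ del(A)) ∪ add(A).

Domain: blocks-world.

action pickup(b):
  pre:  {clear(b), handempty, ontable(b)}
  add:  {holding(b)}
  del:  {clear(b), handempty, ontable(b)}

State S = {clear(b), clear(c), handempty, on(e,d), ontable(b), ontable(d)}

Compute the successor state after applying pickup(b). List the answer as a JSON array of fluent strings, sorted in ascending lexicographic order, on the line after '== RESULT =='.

Progress:
  pre ⊆ S: {clear(b), handempty, ontable(b)} ⊆ S  — applicable
  S \ del = {clear(c), on(e,d), ontable(d)}
  ∪ add   = {clear(c), holding(b), on(e,d), ontable(d)}

== RESULT ==
["clear(c)", "holding(b)", "on(e,d)", "ontable(d)"]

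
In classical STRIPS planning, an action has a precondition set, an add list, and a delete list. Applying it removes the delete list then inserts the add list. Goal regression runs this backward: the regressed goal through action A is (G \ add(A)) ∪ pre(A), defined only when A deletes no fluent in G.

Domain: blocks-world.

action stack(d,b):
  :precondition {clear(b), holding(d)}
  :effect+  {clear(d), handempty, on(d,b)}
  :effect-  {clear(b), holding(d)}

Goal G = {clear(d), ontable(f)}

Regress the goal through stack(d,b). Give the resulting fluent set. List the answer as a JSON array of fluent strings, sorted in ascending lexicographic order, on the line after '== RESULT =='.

Compute (G \ add) ∪ pre:
  G ∩ del = {}  (empty — regression defined)
  G \ add = {clear(d), ontable(f)} \ {clear(d), handempty, on(d,b)} = {ontable(f)}
  ∪ pre   = {ontable(f)} ∪ {clear(b), holding(d)}
          = {clear(b), holding(d), ontable(f)}

== RESULT ==
["clear(b)", "holding(d)", "ontable(f)"]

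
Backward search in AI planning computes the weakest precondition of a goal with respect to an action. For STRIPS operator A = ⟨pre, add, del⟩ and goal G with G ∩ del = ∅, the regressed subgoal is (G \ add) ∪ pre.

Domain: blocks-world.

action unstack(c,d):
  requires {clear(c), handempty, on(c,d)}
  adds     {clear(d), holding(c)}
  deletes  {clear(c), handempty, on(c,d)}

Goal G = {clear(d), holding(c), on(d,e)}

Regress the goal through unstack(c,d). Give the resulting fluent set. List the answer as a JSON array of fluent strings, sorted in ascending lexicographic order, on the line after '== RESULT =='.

Compute (G \ add) ∪ pre:
  G ∩ del = {}  (empty — regression defined)
  G \ add = {clear(d), holding(c), on(d,e)} \ {clear(d), holding(c)} = {on(d,e)}
  ∪ pre   = {on(d,e)} ∪ {clear(c), handempty, on(c,d)}
          = {clear(c), handempty, on(c,d), on(d,e)}

== RESULT ==
["clear(c)", "handempty", "on(c,d)", "on(d,e)"]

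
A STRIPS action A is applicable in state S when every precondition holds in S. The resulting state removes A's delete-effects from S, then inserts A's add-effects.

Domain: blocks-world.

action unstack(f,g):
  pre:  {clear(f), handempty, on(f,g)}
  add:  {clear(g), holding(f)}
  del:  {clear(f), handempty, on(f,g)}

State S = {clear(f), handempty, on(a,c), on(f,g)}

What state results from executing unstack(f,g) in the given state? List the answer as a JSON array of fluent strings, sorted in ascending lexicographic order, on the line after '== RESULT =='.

Compute (S \ del) ∪ add:
  pre ⊆ S: {clear(f), handempty, on(f,g)} ⊆ S  — applicable
  S \ del = {on(a,c)}
  ∪ add   = {clear(g), holding(f), on(a,c)}

== RESULT ==
["clear(g)", "holding(f)", "on(a,c)"]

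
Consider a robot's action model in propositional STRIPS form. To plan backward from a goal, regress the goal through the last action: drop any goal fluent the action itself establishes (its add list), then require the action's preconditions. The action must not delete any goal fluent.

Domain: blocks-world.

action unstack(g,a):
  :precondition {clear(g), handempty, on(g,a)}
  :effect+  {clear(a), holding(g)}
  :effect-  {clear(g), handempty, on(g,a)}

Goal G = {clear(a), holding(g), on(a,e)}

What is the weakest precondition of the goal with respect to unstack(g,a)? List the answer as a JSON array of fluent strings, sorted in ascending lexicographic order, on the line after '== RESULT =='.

Compute (G \ add) ∪ pre:
  G ∩ del = {}  (empty — regression defined)
  G \ add = {clear(a), holding(g), on(a,e)} \ {clear(a), holding(g)} = {on(a,e)}
  ∪ pre   = {on(a,e)} ∪ {clear(g), handempty, on(g,a)}
          = {clear(g), handempty, on(a,e), on(g,a)}

== RESULT ==
["clear(g)", "handempty", "on(a,e)", "on(g,a)"]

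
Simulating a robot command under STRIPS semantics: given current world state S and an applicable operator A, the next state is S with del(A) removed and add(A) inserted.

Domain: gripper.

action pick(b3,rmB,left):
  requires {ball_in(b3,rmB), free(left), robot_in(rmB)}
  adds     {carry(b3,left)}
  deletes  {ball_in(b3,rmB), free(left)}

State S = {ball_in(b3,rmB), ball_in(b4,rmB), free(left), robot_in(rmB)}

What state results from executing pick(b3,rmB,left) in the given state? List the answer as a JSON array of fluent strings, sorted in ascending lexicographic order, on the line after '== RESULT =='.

Compute (S \ del) ∪ add:
  pre ⊆ S: {ball_in(b3,rmB), free(left), robot_in(rmB)} ⊆ S  — applicable
  S \ del = {ball_in(b4,rmB), robot_in(rmB)}
  ∪ add   = {ball_in(b4,rmB), carry(b3,left), robot_in(rmB)}

== RESULT ==
["ball_in(b4,rmB)", "carry(b3,left)", "robot_in(rmB)"]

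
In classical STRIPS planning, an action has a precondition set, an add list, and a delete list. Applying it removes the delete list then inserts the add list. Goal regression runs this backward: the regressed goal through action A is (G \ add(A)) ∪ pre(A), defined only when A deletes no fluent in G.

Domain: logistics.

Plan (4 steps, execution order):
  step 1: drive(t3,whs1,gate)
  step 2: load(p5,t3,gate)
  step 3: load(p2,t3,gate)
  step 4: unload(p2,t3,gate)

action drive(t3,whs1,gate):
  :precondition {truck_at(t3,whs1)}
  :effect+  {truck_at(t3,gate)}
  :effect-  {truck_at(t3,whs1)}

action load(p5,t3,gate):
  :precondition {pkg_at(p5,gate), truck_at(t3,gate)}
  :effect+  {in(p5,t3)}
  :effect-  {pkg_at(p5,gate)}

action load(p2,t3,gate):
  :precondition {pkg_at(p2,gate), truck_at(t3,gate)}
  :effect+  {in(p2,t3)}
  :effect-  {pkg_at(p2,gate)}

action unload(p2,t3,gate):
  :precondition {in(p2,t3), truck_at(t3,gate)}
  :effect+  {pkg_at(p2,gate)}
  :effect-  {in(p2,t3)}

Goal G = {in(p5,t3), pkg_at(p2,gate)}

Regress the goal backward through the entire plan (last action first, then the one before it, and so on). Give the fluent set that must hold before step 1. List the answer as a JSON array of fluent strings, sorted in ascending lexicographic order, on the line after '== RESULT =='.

Regress step by step:
  through step 4 (unload(p2,t3,gate)): drop {pkg_at(p2,gate)}, keep {in(p5,t3)}, require {in(p2,t3), truck_at(t3,gate)}
    → {in(p2,t3), in(p5,t3), truck_at(t3,gate)}
  through step 3 (load(p2,t3,gate)): drop {in(p2,t3)}, keep {in(p5,t3), truck_at(t3,gate)}, require {pkg_at(p2,gate), truck_at(t3,gate)}
    → {in(p5,t3), pkg_at(p2,gate), truck_at(t3,gate)}
  through step 2 (load(p5,t3,gate)): drop {in(p5,t3)}, keep {pkg_at(p2,gate), truck_at(t3,gate)}, require {pkg_at(p5,gate), truck_at(t3,gate)}
    → {pkg_at(p2,gate), pkg_at(p5,gate), truck_at(t3,gate)}
  through step 1 (drive(t3,whs1,gate)): drop {truck_at(t3,gate)}, keep {pkg_at(p2,gate), pkg_at(p5,gate)}, require {truck_at(t3,whs1)}
    → {pkg_at(p2,gate), pkg_at(p5,gate), truck_at(t3,whs1)}

== RESULT ==
["pkg_at(p2,gate)", "pkg_at(p5,gate)", "truck_at(t3,whs1)"]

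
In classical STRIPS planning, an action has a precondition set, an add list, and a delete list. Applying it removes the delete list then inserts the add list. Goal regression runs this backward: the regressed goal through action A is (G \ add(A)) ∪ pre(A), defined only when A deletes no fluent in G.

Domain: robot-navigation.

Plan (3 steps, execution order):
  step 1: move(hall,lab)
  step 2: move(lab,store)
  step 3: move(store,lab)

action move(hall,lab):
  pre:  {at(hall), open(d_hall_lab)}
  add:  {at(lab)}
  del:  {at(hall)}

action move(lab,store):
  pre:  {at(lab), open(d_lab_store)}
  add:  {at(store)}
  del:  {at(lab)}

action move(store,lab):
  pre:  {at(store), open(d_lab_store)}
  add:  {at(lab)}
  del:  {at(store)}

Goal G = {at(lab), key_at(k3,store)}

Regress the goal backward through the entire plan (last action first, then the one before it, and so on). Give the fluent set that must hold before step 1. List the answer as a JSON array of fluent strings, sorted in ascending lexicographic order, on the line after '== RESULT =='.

Regress step by step:
  through step 3 (move(store,lab)): drop {at(lab)}, keep {key_at(k3,store)}, require {at(store), open(d_lab_store)}
    → {at(store), key_at(k3,store), open(d_lab_store)}
  through step 2 (move(lab,store)): drop {at(store)}, keep {key_at(k3,store), open(d_lab_store)}, require {at(lab), open(d_lab_store)}
    → {at(lab), key_at(k3,store), open(d_lab_store)}
  through step 1 (move(hall,lab)): drop {at(lab)}, keep {key_at(k3,store), open(d_lab_store)}, require {at(hall), open(d_hall_lab)}
    → {at(hall), key_at(k3,store), open(d_hall_lab), open(d_lab_store)}

== RESULT ==
["at(hall)", "key_at(k3,store)", "open(d_hall_lab)", "open(d_lab_store)"]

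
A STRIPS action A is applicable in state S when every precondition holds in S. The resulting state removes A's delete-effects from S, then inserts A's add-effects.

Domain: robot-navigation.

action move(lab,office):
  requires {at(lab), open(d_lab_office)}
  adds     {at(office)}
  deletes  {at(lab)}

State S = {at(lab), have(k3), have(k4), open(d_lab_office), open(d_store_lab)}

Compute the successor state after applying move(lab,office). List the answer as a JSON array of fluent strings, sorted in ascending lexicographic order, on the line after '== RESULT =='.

Progress:
  pre ⊆ S: {at(lab), open(d_lab_office)} ⊆ S  — applicable
  S \ del = {have(k3), have(k4), open(d_lab_office), open(d_store_lab)}
  ∪ add   = {at(office), have(k3), have(k4), open(d_lab_office), open(d_store_lab)}

== RESULT ==
["at(office)", "have(k3)", "have(k4)", "open(d_lab_office)", "open(d_store_lab)"]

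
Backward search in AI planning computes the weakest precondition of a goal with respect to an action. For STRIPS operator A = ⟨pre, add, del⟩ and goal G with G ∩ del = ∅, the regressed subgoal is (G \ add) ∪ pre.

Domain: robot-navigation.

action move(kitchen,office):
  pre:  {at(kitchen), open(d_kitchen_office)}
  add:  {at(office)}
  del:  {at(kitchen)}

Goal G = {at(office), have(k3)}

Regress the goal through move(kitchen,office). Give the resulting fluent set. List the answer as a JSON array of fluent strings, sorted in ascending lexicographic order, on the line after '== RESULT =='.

Regress:
  G ∩ del = {}  (empty — regression defined)
  G \ add = {at(office), have(k3)} \ {at(office)} = {have(k3)}
  ∪ pre   = {have(k3)} ∪ {at(kitchen), open(d_kitchen_office)}
          = {at(kitchen), have(k3), open(d_kitchen_office)}

== RESULT ==
["at(kitchen)", "have(k3)", "open(d_kitchen_office)"]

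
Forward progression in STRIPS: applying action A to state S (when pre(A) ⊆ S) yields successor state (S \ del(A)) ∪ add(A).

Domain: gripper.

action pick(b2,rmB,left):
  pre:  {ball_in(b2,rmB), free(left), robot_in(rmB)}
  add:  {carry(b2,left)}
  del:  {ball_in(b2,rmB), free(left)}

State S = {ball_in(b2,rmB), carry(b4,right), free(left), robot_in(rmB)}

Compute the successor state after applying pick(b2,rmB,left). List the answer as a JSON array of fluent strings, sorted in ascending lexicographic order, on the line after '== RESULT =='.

Progress:
  pre ⊆ S: {ball_in(b2,rmB), free(left), robot_in(rmB)} ⊆ S  — applicable
  S \ del = {carry(b4,right), robot_in(rmB)}
  ∪ add   = {carry(b2,left), carry(b4,right), robot_in(rmB)}

== RESULT ==
["carry(b2,left)", "carry(b4,right)", "robot_in(rmB)"]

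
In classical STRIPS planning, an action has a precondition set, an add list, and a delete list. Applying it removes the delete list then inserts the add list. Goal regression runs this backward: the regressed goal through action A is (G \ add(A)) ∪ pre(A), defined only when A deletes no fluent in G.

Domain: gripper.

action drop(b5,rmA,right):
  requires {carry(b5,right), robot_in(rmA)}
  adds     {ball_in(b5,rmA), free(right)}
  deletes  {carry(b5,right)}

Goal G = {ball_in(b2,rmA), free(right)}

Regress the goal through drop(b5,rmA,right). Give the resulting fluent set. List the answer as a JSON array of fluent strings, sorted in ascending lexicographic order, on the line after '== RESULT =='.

Compute (G \ add) ∪ pre:
  G ∩ del = {}  (empty — regression defined)
  G \ add = {ball_in(b2,rmA), free(right)} \ {ball_in(b5,rmA), free(right)} = {ball_in(b2,rmA)}
  ∪ pre   = {ball_in(b2,rmA)} ∪ {carry(b5,right), robot_in(rmA)}
          = {ball_in(b2,rmA), carry(b5,right), robot_in(rmA)}

== RESULT ==
["ball_in(b2,rmA)", "carry(b5,right)", "robot_in(rmA)"]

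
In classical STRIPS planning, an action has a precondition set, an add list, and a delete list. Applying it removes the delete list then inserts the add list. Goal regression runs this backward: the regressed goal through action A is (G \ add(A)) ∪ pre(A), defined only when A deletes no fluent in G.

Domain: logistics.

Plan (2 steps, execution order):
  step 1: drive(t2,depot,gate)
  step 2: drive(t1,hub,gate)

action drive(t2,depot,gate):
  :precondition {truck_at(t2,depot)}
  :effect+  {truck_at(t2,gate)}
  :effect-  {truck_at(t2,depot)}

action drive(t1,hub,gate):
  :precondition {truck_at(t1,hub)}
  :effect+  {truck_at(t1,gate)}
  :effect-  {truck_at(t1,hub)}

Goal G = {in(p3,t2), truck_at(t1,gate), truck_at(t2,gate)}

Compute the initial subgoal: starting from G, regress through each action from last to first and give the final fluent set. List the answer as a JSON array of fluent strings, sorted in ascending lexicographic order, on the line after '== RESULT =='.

Work backward from the goal:
  through step 2 (drive(t1,hub,gate)): drop {truck_at(t1,gate)}, keep {in(p3,t2), truck_at(t2,gate)}, require {truck_at(t1,hub)}
    → {in(p3,t2), truck_at(t1,hub), truck_at(t2,gate)}
  through step 1 (drive(t2,depot,gate)): drop {truck_at(t2,gate)}, keep {in(p3,t2), truck_at(t1,hub)}, require {truck_at(t2,depot)}
    → {in(p3,t2), truck_at(t1,hub), truck_at(t2,depot)}

== RESULT ==
["in(p3,t2)", "truck_at(t1,hub)", "truck_at(t2,depot)"]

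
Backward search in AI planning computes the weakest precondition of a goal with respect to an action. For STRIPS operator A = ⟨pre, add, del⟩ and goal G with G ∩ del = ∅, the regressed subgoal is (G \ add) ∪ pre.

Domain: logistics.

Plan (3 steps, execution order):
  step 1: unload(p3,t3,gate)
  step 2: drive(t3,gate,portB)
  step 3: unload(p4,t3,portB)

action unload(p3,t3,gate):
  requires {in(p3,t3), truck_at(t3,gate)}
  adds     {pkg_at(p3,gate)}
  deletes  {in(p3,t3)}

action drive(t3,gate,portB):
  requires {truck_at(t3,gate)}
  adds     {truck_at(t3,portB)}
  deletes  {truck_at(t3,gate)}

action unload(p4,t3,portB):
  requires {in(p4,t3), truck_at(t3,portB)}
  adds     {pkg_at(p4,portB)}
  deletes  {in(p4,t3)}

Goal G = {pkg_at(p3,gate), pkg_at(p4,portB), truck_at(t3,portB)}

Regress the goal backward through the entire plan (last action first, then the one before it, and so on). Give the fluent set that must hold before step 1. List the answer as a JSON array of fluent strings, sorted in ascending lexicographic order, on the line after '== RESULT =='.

Regress step by step:
  through step 3 (unload(p4,t3,portB)): drop {pkg_at(p4,portB)}, keep {pkg_at(p3,gate), truck_at(t3,portB)}, require {in(p4,t3), truck_at(t3,portB)}
    → {in(p4,t3), pkg_at(p3,gate), truck_at(t3,portB)}
  through step 2 (drive(t3,gate,portB)): drop {truck_at(t3,portB)}, keep {in(p4,t3), pkg_at(p3,gate)}, require {truck_at(t3,gate)}
    → {in(p4,t3), pkg_at(p3,gate), truck_at(t3,gate)}
  through step 1 (unload(p3,t3,gate)): drop {pkg_at(p3,gate)}, keep {in(p4,t3), truck_at(t3,gate)}, require {in(p3,t3), truck_at(t3,gate)}
    → {in(p3,t3), in(p4,t3), truck_at(t3,gate)}

== RESULT ==
["in(p3,t3)", "in(p4,t3)", "truck_at(t3,gate)"]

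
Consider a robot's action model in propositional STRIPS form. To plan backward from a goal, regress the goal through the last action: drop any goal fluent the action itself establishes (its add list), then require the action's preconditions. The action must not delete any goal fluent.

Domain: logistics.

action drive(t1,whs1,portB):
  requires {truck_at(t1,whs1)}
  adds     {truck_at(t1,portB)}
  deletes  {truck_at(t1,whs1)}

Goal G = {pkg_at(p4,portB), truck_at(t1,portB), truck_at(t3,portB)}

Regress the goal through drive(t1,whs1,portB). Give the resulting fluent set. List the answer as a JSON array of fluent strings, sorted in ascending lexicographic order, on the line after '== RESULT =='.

Regress:
  G ∩ del = {}  (empty — regression defined)
  G \ add = {pkg_at(p4,portB), truck_at(t1,portB), truck_at(t3,portB)} \ {truck_at(t1,portB)} = {pkg_at(p4,portB), truck_at(t3,portB)}
  ∪ pre   = {pkg_at(p4,portB), truck_at(t3,portB)} ∪ {truck_at(t1,whs1)}
          = {pkg_at(p4,portB), truck_at(t1,whs1), truck_at(t3,portB)}

== RESULT ==
["pkg_at(p4,portB)", "truck_at(t1,whs1)", "truck_at(t3,portB)"]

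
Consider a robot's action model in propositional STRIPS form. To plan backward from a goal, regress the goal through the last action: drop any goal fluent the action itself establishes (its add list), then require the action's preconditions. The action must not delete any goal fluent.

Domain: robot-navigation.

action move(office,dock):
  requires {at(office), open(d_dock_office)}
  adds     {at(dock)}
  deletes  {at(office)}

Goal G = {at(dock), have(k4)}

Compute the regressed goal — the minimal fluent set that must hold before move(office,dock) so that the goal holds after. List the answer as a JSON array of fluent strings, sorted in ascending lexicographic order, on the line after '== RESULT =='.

Compute (G \ add) ∪ pre:
  G ∩ del = {}  (empty — regression defined)
  G \ add = {at(dock), have(k4)} \ {at(dock)} = {have(k4)}
  ∪ pre   = {have(k4)} ∪ {at(office), open(d_dock_office)}
          = {at(office), have(k4), open(d_dock_office)}

== RESULT ==
["at(office)", "have(k4)", "open(d_dock_office)"]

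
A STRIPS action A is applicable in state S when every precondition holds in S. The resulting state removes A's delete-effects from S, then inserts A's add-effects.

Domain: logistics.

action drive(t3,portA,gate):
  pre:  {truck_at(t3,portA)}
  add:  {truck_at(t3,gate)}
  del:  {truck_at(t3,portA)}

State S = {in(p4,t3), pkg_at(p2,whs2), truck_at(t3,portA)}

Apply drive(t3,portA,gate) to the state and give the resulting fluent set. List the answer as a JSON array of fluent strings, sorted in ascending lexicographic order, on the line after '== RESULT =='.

Progress:
  pre ⊆ S: {truck_at(t3,portA)} ⊆ S  — applicable
  S \ del = {in(p4,t3), pkg_at(p2,whs2)}
  ∪ add   = {in(p4,t3), pkg_at(p2,whs2), truck_at(t3,gate)}

== RESULT ==
["in(p4,t3)", "pkg_at(p2,whs2)", "truck_at(t3,gate)"]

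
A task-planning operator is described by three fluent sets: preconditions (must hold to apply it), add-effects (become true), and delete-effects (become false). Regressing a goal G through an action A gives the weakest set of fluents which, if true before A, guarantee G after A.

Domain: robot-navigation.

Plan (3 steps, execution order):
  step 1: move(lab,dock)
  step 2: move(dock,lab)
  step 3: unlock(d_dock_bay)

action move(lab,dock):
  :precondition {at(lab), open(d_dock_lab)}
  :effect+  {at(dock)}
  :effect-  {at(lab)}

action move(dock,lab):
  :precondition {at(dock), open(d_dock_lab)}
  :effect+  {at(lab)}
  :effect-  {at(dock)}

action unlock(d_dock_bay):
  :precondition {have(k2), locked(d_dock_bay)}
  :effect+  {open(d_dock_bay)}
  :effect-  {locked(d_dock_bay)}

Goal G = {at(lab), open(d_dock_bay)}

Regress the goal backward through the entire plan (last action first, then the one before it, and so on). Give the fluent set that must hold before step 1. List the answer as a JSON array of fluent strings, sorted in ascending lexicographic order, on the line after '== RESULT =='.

Regress step by step:
  through step 3 (unlock(d_dock_bay)): drop {open(d_dock_bay)}, keep {at(lab)}, require {have(k2), locked(d_dock_bay)}
    → {at(lab), have(k2), locked(d_dock_bay)}
  through step 2 (move(dock,lab)): drop {at(lab)}, keep {have(k2), locked(d_dock_bay)}, require {at(dock), open(d_dock_lab)}
    → {at(dock), have(k2), locked(d_dock_bay), open(d_dock_lab)}
  through step 1 (move(lab,dock)): drop {at(dock)}, keep {have(k2), locked(d_dock_bay), open(d_dock_lab)}, require {at(lab), open(d_dock_lab)}
    → {at(lab), have(k2), locked(d_dock_bay), open(d_dock_lab)}

== RESULT ==
["at(lab)", "have(k2)", "locked(d_dock_bay)", "open(d_dock_lab)"]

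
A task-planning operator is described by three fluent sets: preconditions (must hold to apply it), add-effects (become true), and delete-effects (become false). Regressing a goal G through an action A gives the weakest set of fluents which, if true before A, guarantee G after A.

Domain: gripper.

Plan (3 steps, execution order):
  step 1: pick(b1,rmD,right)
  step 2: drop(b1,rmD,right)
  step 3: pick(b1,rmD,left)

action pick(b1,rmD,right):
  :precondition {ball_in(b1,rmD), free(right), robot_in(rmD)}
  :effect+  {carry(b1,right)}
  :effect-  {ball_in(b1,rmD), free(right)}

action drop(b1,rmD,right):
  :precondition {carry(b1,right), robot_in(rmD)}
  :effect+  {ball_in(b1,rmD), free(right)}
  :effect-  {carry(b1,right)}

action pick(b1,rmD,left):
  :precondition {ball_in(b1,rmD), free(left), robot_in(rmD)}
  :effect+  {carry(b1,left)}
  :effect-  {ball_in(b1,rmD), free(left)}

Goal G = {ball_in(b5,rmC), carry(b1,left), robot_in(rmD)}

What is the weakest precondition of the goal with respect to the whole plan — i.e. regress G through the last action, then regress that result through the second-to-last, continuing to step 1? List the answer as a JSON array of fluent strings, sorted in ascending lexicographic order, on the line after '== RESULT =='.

Work backward from the goal:
  through step 3 (pick(b1,rmD,left)): drop {carry(b1,left)}, keep {ball_in(b5,rmC), robot_in(rmD)}, require {ball_in(b1,rmD), free(left), robot_in(rmD)}
    → {ball_in(b1,rmD), ball_in(b5,rmC), free(left), robot_in(rmD)}
  through step 2 (drop(b1,rmD,right)): drop {ball_in(b1,rmD)}, keep {ball_in(b5,rmC), free(left), robot_in(rmD)}, require {carry(b1,right), robot_in(rmD)}
    → {ball_in(b5,rmC), carry(b1,right), free(left), robot_in(rmD)}
  through step 1 (pick(b1,rmD,right)): drop {carry(b1,right)}, keep {ball_in(b5,rmC), free(left), robot_in(rmD)}, require {ball_in(b1,rmD), free(right), robot_in(rmD)}
    → {ball_in(b1,rmD), ball_in(b5,rmC), free(left), free(right), robot_in(rmD)}

== RESULT ==
["ball_in(b1,rmD)", "ball_in(b5,rmC)", "free(left)", "free(right)", "robot_in(rmD)"]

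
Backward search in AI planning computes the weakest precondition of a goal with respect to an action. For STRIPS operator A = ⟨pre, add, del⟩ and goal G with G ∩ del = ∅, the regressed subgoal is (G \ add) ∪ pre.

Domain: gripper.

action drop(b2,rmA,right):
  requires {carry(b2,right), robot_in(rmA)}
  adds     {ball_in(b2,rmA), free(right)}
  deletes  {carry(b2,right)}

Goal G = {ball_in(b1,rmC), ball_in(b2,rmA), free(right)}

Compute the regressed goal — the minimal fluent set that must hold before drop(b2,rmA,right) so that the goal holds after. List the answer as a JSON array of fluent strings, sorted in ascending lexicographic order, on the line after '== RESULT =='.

Compute (G \ add) ∪ pre:
  G ∩ del = {}  (empty — regression defined)
  G \ add = {ball_in(b1,rmC), ball_in(b2,rmA), free(right)} \ {ball_in(b2,rmA), free(right)} = {ball_in(b1,rmC)}
  ∪ pre   = {ball_in(b1,rmC)} ∪ {carry(b2,right), robot_in(rmA)}
          = {ball_in(b1,rmC), carry(b2,right), robot_in(rmA)}

== RESULT ==
["ball_in(b1,rmC)", "carry(b2,right)", "robot_in(rmA)"]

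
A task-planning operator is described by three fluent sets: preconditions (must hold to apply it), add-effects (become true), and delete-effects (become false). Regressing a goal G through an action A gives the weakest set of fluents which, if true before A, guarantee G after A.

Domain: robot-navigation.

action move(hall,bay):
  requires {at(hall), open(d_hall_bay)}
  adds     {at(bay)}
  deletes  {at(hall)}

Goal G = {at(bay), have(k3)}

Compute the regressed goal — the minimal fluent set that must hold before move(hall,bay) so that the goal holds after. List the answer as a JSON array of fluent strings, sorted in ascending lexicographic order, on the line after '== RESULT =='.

Compute (G \ add) ∪ pre:
  G ∩ del = {}  (empty — regression defined)
  G \ add = {at(bay), have(k3)} \ {at(bay)} = {have(k3)}
  ∪ pre   = {have(k3)} ∪ {at(hall), open(d_hall_bay)}
          = {at(hall), have(k3), open(d_hall_bay)}

== RESULT ==
["at(hall)", "have(k3)", "open(d_hall_bay)"]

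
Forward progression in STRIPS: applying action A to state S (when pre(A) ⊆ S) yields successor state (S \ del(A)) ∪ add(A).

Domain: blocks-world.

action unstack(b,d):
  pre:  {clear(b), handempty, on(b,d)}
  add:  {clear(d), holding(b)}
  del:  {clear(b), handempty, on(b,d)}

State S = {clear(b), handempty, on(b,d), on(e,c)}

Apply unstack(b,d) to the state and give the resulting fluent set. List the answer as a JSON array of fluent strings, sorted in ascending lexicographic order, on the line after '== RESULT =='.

Progress:
  pre ⊆ S: {clear(b), handempty, on(b,d)} ⊆ S  — applicable
  S \ del = {on(e,c)}
  ∪ add   = {clear(d), holding(b), on(e,c)}

== RESULT ==
["clear(d)", "holding(b)", "on(e,c)"]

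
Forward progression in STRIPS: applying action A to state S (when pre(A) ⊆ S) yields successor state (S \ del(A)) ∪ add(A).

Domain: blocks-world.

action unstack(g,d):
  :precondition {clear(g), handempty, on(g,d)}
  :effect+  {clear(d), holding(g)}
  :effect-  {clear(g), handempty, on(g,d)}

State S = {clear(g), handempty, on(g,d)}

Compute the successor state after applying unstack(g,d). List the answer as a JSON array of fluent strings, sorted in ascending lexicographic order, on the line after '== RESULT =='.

Progress:
  pre ⊆ S: {clear(g), handempty, on(g,d)} ⊆ S  — applicable
  S \ del = {}
  ∪ add   = {clear(d), holding(g)}

== RESULT ==
["clear(d)", "holding(g)"]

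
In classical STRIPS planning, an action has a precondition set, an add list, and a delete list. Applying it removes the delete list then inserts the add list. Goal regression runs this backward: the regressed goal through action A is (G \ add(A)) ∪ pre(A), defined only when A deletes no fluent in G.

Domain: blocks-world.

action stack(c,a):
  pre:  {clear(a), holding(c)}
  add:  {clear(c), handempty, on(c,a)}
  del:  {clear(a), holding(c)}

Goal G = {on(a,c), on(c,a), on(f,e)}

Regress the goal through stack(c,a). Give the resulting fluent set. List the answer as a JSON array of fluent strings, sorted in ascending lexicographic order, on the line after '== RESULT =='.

Regress:
  G ∩ del = {}  (empty — regression defined)
  G \ add = {on(a,c), on(c,a), on(f,e)} \ {clear(c), handempty, on(c,a)} = {on(a,c), on(f,e)}
  ∪ pre   = {on(a,c), on(f,e)} ∪ {clear(a), holding(c)}
          = {clear(a), holding(c), on(a,c), on(f,e)}

== RESULT ==
["clear(a)", "holding(c)", "on(a,c)", "on(f,e)"]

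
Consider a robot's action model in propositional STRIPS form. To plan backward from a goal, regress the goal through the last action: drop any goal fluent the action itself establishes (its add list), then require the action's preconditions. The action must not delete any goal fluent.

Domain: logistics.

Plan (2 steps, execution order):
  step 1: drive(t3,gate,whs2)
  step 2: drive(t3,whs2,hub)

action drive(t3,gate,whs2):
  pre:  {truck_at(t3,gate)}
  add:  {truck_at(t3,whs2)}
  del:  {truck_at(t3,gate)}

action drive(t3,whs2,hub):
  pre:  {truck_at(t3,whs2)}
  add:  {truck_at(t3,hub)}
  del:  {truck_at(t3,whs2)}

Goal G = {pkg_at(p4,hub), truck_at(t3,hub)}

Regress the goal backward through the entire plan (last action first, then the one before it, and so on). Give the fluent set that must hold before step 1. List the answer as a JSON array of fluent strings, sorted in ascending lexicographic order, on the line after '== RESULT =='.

Regress step by step:
  through step 2 (drive(t3,whs2,hub)): drop {truck_at(t3,hub)}, keep {pkg_at(p4,hub)}, require {truck_at(t3,whs2)}
    → {pkg_at(p4,hub), truck_at(t3,whs2)}
  through step 1 (drive(t3,gate,whs2)): drop {truck_at(t3,whs2)}, keep {pkg_at(p4,hub)}, require {truck_at(t3,gate)}
    → {pkg_at(p4,hub), truck_at(t3,gate)}

== RESULT ==
["pkg_at(p4,hub)", "truck_at(t3,gate)"]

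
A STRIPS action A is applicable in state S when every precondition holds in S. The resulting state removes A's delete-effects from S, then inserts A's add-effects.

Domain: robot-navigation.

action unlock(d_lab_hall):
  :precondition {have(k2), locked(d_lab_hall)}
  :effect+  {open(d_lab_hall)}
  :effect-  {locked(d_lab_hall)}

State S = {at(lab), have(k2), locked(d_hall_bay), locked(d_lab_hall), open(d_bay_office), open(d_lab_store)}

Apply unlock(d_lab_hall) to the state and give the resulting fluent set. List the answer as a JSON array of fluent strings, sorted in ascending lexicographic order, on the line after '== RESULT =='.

Progress:
  pre ⊆ S: {have(k2), locked(d_lab_hall)} ⊆ S  — applicable
  S \ del = {at(lab), have(k2), locked(d_hall_bay), open(d_bay_office), open(d_lab_store)}
  ∪ add   = {at(lab), have(k2), locked(d_hall_bay), open(d_bay_office), open(d_lab_hall), open(d_lab_store)}

== RESULT ==
["at(lab)", "have(k2)", "locked(d_hall_bay)", "open(d_bay_office)", "open(d_lab_hall)", "open(d_lab_store)"]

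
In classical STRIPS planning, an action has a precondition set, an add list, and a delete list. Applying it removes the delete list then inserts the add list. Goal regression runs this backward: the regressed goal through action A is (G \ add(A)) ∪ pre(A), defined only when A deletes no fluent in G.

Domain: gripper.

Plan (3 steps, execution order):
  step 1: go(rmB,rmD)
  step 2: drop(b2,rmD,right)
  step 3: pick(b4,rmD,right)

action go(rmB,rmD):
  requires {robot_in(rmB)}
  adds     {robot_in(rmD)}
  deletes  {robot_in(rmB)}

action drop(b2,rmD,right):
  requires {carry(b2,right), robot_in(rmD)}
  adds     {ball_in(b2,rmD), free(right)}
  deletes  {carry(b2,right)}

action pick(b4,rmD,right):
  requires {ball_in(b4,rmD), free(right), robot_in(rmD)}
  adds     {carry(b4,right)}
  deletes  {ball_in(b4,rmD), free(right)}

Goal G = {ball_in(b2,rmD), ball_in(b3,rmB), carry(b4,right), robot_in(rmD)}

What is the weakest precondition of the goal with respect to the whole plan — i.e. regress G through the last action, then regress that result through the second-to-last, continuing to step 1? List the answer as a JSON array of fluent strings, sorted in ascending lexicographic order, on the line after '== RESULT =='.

Work backward from the goal:
  through step 3 (pick(b4,rmD,right)): drop {carry(b4,right)}, keep {ball_in(b2,rmD), ball_in(b3,rmB), robot_in(rmD)}, require {ball_in(b4,rmD), free(right), robot_in(rmD)}
    → {ball_in(b2,rmD), ball_in(b3,rmB), ball_in(b4,rmD), free(right), robot_in(rmD)}
  through step 2 (drop(b2,rmD,right)): drop {ball_in(b2,rmD), free(right)}, keep {ball_in(b3,rmB), ball_in(b4,rmD), robot_in(rmD)}, require {carry(b2,right), robot_in(rmD)}
    → {ball_in(b3,rmB), ball_in(b4,rmD), carry(b2,right), robot_in(rmD)}
  through step 1 (go(rmB,rmD)): drop {robot_in(rmD)}, keep {ball_in(b3,rmB), ball_in(b4,rmD), carry(b2,right)}, require {robot_in(rmB)}
    → {ball_in(b3,rmB), ball_in(b4,rmD), carry(b2,right), robot_in(rmB)}

== RESULT ==
["ball_in(b3,rmB)", "ball_in(b4,rmD)", "carry(b2,right)", "robot_in(rmB)"]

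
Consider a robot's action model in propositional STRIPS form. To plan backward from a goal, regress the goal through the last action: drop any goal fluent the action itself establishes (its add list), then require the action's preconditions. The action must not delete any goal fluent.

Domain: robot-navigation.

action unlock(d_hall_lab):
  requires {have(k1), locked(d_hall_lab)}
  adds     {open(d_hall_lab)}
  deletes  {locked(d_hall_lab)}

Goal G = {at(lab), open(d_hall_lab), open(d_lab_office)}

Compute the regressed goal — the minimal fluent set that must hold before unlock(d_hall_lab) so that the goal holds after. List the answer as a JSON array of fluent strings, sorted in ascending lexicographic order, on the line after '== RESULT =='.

Compute (G \ add) ∪ pre:
  G ∩ del = {}  (empty — regression defined)
  G \ add = {at(lab), open(d_hall_lab), open(d_lab_office)} \ {open(d_hall_lab)} = {at(lab), open(d_lab_office)}
  ∪ pre   = {at(lab), open(d_lab_office)} ∪ {have(k1), locked(d_hall_lab)}
          = {at(lab), have(k1), locked(d_hall_lab), open(d_lab_office)}

== RESULT ==
["at(lab)", "have(k1)", "locked(d_hall_lab)", "open(d_lab_office)"]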